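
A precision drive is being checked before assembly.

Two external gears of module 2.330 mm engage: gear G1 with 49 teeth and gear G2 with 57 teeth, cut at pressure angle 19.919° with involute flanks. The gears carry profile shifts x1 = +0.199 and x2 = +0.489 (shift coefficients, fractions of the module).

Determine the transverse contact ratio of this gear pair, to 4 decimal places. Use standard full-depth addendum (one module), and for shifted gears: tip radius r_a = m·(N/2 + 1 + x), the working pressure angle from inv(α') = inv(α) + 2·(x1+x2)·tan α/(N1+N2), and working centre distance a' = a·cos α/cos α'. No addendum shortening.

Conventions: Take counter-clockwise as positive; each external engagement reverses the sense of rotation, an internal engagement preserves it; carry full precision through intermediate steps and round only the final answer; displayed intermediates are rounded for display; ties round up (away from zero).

1.6783

single-mesh involute tooth geometry (49T engaging 57T at module 2.330)
base radii: r_b1 = 53.669901, r_b2 = 62.432334
tip radii: r_a1 = 59.878670, r_a2 = 69.874370
inv(α') = inv(19.919°) + 2·(+0.199+0.489)·tan α/(49+57) = 0.01942190  ⇒  α' = 21.77569°
a' = a·cos α / cos α' = 123.4900·cos 19.919°/cos 21.77569° = 125.023500
action lengths: √(r_a1²−r_b1²) = 26.551776, √(r_a2²−r_b2²) = 31.378834
base pitch p_b = π·m·cos α = 6.881999
CR = (26.551776 + 31.378834 − 125.023500·sin 21.77569°)/6.881999 = 1.678314
contact ratio ≈ 1.6783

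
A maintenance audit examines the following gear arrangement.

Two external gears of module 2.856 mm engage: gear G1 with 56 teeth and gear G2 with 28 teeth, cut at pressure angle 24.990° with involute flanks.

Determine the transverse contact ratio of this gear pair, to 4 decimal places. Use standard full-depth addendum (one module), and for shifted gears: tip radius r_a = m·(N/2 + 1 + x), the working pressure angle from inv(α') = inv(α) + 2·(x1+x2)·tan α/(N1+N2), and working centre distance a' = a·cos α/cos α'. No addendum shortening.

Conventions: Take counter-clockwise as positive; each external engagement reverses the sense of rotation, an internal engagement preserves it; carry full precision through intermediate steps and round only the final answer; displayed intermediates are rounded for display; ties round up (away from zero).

recognized (one external pair, fixed centres): single-mesh tooth geometry, m = 2.856, N1 = 56, N2 = 28
base radii: r_b1 = 72.481519, r_b2 = 36.240759
tip radii: r_a1 = 82.824000, r_a2 = 42.840000
no profile shift: α' = α, a' = a
action lengths: √(r_a1²−r_b1²) = 40.077980, √(r_a2²−r_b2²) = 22.844539
base pitch p_b = π·m·cos α = 8.132407
CR = (40.077980 + 22.844539 − 119.952000·sin 24.99000°)/8.132407 = 1.506022
contact ratio ≈ 1.5060

1.5060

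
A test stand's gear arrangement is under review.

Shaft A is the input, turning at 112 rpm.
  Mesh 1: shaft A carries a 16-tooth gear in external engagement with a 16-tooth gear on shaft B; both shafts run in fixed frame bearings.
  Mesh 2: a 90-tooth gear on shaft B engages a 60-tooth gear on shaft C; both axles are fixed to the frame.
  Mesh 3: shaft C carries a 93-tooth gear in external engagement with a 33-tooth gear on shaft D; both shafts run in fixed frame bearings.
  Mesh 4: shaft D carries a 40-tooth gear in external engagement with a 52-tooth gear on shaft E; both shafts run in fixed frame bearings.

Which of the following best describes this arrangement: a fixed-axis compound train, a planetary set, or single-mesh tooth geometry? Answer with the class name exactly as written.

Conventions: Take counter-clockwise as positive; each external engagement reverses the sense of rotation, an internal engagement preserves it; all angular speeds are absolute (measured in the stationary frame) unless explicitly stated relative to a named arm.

4-mesh fixed-axis compound train (all bearings frame-fixed)
classification: fixed-axis compound train

fixed-axis compound train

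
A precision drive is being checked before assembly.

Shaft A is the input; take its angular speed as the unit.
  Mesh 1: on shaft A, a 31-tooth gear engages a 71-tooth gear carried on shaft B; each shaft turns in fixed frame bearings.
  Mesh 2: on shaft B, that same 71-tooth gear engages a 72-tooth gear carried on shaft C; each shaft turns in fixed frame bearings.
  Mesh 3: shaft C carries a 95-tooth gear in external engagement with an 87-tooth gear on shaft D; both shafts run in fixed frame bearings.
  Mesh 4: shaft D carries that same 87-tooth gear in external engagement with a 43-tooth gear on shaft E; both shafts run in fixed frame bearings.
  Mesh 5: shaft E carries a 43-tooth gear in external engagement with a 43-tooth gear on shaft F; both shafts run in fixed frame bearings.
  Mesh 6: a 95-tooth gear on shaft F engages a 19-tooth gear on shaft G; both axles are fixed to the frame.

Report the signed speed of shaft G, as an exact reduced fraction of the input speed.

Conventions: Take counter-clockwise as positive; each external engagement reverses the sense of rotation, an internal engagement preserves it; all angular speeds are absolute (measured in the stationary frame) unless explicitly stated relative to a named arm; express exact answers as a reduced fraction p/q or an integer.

14725/3096

6-mesh fixed-axis compound train (all bearings frame-fixed)
mesh 1 [31T→71T]: |ω|/ω_in = 1×31/71 = 31/71, sense flips to −
mesh 2 [71T→72T]: |ω|/ω_in = (31/71)×71/72 = 31/72, sense flips to +
mesh 3 [95T→87T]: |ω|/ω_in = (31/72)×95/87 = 2945/6264, sense flips to −
mesh 4 [87T→43T]: |ω|/ω_in = (2945/6264)×87/43 = 2945/3096, sense flips to +
mesh 5 [43T→43T]: |ω|/ω_in = (2945/3096)×43/43 = 2945/3096, sense flips to −
mesh 6 [95T→19T]: |ω|/ω_in = (2945/3096)×95/19 = 14725/3096, sense flips to +
signed output speed (× input speed) = 14725/3096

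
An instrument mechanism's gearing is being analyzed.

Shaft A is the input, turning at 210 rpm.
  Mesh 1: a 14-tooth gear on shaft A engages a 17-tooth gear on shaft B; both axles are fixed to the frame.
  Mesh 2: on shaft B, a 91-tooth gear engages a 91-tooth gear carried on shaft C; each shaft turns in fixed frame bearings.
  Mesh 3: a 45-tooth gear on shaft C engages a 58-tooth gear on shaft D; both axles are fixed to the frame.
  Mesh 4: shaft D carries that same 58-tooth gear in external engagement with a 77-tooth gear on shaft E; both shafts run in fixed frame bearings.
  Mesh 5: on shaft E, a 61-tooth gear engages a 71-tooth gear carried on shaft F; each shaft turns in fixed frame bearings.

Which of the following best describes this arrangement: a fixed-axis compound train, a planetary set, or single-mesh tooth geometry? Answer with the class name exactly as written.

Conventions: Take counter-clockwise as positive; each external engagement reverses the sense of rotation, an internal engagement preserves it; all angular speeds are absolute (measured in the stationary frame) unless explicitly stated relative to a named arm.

topology: fixed-axis compound train — 5 meshes, A→F
classification: fixed-axis compound train

fixed-axis compound train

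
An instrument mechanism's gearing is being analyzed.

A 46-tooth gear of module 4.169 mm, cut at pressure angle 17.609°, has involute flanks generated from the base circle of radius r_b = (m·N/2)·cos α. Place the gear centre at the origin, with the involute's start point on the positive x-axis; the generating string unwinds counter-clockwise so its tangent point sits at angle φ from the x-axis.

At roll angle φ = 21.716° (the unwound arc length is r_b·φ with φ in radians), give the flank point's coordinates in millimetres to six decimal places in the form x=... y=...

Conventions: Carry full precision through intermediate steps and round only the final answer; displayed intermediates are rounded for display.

x=97.724670 y=1.634996

recognized (one wheel, involute flank): single-mesh tooth geometry, m = 4.169, N = 46
pitch radius r_p = m·N/2 = 4.169·46/2 = 95.887000
base radius r_b = r_p·cos α = 95.887000·cos 17.609° = 91.394038
roll angle φ = 21.716° = 0.37901570 rad
x = r_b·(cos φ + φ·sin φ) = 97.724670
y = r_b·(sin φ − φ·cos φ) = 1.634996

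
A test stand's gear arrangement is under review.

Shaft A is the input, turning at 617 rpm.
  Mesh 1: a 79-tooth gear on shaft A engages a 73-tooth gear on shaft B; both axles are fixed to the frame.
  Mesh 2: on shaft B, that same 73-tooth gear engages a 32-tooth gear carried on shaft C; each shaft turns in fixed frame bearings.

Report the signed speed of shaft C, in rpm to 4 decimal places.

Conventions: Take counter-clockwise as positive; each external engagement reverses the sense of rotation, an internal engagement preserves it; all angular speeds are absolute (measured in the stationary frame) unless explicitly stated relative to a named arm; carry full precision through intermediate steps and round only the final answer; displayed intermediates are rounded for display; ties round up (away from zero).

+1523.2188 rpm

class = fixed-axis compound train [2 meshes; 2 ratios multiply, 2 sense flips]
mesh 1 [79T→73T]: ω = 617.0000×79/73 = 667.7123 rpm, sense flips to −
mesh 2 [73T→32T]: ω = 667.7123×73/32 = 1523.2188 rpm, sense flips to +
signed output speed = +1523.2188 rpm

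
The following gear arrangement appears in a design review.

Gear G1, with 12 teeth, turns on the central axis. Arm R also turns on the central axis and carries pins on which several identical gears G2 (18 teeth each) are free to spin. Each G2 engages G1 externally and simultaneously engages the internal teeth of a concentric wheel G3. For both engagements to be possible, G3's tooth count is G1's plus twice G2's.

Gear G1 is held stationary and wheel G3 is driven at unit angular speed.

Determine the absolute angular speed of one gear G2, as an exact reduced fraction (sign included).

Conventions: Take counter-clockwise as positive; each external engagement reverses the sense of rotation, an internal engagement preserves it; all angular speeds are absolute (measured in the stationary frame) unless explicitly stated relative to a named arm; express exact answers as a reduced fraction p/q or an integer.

4/3

class = planetary set [G3 = 12+2·18 = 48; Willis about the carrier]
ring teeth: 12 + 2·18 = 48
12(ω_sun−ω_arm) = −48(ω_ring−ω_arm),  ω_sun = 0, ω_ring = 1
12(0−ω_arm) = −48(1−ω_arm)  ⇒  60·ω_arm = 48  ⇒  ω_arm = 4/5
sun–planet mesh: 12·(0−4/5) = −18·(ω_p−ω_arm)  ⇒  ω_p−ω_arm = 8/15
ω_p = 4/5 + 8/15 = 4/3
exact speed ratio = 4/3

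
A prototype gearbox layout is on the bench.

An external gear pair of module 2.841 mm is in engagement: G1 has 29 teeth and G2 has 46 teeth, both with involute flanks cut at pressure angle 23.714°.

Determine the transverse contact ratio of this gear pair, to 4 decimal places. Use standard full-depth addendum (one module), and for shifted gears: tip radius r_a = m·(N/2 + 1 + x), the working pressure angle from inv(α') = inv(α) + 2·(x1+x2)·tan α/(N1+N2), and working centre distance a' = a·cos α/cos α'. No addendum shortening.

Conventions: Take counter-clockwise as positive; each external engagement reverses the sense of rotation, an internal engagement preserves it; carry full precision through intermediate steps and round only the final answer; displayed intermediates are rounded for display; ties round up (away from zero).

recognized (one external pair, fixed centres): single-mesh tooth geometry, m = 2.841, N1 = 29, N2 = 46
base radii: r_b1 = 37.716216, r_b2 = 59.825721
tip radii: r_a1 = 44.035500, r_a2 = 68.184000
no profile shift: α' = α, a' = a
action lengths: √(r_a1²−r_b1²) = 22.729108, √(r_a2²−r_b2²) = 32.709951
base pitch p_b = π·m·cos α = 8.171654
CR = (22.729108 + 32.709951 − 106.537500·sin 23.71400°)/8.171654 = 1.541024
contact ratio ≈ 1.5410

1.5410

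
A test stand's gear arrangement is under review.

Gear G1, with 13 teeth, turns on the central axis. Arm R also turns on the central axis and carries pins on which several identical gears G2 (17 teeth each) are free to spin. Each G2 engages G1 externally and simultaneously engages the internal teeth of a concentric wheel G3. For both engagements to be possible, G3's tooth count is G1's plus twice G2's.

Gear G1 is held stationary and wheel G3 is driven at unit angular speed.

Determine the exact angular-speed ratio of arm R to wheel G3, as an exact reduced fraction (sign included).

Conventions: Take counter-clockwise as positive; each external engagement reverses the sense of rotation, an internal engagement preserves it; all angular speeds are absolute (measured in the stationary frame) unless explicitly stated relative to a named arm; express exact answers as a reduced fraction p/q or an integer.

topology: planetary set — G1 13T / G2 17T / G3 47T, arm = carrier (Willis)
ring teeth: 13 + 2·17 = 47
13(ω_sun−ω_arm) = −47(ω_ring−ω_arm),  ω_sun = 0, ω_ring = 1
13(0−ω_arm) = −47(1−ω_arm)  ⇒  60·ω_arm = 47  ⇒  ω_arm = 47/60
ω_out/ω_in = 47/60

47/60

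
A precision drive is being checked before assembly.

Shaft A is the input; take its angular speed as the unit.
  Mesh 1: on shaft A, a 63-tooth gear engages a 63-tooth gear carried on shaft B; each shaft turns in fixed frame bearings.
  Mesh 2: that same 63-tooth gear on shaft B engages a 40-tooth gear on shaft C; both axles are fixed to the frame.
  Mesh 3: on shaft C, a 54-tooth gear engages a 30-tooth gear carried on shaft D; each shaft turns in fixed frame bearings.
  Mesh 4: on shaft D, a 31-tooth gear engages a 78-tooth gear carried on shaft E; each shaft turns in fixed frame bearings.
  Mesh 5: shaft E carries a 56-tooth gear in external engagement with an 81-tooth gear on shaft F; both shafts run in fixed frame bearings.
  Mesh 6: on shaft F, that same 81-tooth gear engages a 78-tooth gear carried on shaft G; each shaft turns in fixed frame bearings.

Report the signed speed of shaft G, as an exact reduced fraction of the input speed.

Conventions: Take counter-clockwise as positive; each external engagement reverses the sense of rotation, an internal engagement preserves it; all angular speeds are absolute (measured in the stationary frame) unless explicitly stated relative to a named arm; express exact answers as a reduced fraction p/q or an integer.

6-mesh fixed-axis compound train (all bearings frame-fixed)
mesh 1 [63T→63T]: |ω|/ω_in = 1×63/63 = 1, sense flips to −
mesh 2 [63T→40T]: |ω|/ω_in = 1×63/40 = 63/40, sense flips to +
mesh 3 [54T→30T]: |ω|/ω_in = (63/40)×54/30 = 567/200, sense flips to −
mesh 4 [31T→78T]: |ω|/ω_in = (567/200)×31/78 = 5859/5200, sense flips to +
mesh 5 [56T→81T]: |ω|/ω_in = (5859/5200)×56/81 = 1519/1950, sense flips to −
mesh 6 [81T→78T]: |ω|/ω_in = (1519/1950)×81/78 = 13671/16900, sense flips to +
signed output speed (× input speed) = 13671/16900

13671/16900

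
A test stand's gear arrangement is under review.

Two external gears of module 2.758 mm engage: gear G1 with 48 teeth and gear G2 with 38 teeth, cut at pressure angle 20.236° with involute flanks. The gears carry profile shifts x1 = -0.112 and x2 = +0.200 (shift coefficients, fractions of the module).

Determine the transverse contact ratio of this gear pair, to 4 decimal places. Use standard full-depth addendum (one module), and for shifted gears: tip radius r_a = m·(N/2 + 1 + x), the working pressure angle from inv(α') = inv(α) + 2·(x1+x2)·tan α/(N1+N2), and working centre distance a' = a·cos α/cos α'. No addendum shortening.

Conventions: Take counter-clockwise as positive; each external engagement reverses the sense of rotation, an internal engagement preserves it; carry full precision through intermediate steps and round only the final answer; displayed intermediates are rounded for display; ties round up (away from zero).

recognized (one external pair, fixed centres): single-mesh tooth geometry, m = 2.758, N1 = 48, N2 = 38
base radii: r_b1 = 62.106357, r_b2 = 49.167533
tip radii: r_a1 = 68.641104, r_a2 = 55.711600
inv(α') = inv(20.236°) + 2·(-0.112+0.200)·tan α/(48+38) = 0.01621150  ⇒  α' = 20.54878°
a' = a·cos α / cos α' = 118.5940·cos 20.236°/cos 20.54878° = 118.834916
action lengths: √(r_a1²−r_b1²) = 29.230148, √(r_a2²−r_b2²) = 26.198017
base pitch p_b = π·m·cos α = 8.129703
CR = (29.230148 + 26.198017 − 118.834916·sin 20.54878°)/8.129703 = 1.687214
contact ratio ≈ 1.6872

1.6872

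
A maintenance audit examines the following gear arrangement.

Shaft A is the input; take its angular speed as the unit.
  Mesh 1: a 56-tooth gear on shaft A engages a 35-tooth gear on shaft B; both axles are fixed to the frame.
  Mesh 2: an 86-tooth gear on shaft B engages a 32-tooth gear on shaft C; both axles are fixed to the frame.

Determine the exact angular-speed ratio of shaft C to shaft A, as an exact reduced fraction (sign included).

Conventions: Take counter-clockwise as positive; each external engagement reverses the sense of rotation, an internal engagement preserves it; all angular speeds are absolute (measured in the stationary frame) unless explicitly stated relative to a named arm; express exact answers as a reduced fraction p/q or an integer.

class = fixed-axis compound train [2 meshes; 2 ratios multiply, 2 sense flips]
mesh 1 [56T→35T]: running ratio 8/5, sense −
mesh 2 [86T→32T]: running ratio 43/10, sense +
ω_out/ω_in = 43/10

43/10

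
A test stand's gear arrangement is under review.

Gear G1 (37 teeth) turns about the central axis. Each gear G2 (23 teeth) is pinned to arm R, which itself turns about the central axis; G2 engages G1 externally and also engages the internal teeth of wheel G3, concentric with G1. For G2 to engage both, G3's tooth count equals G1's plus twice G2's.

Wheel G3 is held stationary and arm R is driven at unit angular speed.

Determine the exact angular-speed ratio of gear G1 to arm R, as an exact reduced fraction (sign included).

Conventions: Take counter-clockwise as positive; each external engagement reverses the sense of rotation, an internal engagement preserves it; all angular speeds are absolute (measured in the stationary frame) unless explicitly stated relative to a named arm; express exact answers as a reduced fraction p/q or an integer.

120/37

class = planetary set [G3 = 37+2·23 = 83; Willis about the carrier]
ring teeth: 37 + 2·23 = 83
37(ω_sun−ω_arm) = −83(ω_ring−ω_arm),  ω_ring = 0, ω_arm = 1
ω_sun = 1 − (83/37)(0−1) = 120/37
ω_out/ω_in = 120/37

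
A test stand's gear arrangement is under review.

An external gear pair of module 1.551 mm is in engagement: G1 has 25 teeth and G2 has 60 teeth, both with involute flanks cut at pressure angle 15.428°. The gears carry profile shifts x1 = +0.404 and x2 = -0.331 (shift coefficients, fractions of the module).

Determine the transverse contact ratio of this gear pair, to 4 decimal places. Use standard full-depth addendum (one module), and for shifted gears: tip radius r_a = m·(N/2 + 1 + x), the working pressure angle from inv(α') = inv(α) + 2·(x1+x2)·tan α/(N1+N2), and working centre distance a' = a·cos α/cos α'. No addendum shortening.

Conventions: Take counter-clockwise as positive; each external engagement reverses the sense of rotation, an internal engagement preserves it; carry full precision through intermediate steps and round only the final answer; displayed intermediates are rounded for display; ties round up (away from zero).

single-mesh involute tooth geometry (25T engaging 60T at module 1.551)
base radii: r_b1 = 18.688881, r_b2 = 44.853315
tip radii: r_a1 = 21.565104, r_a2 = 47.567619
inv(α') = inv(15.428°) + 2·(+0.404-0.331)·tan α/(25+60) = 0.00717636  ⇒  α' = 15.77628°
a' = a·cos α / cos α' = 65.9175·cos 15.428°/cos 15.77628° = 66.029485
action lengths: √(r_a1²−r_b1²) = 10.760085, √(r_a2²−r_b2²) = 15.838513
base pitch p_b = π·m·cos α = 4.697028
CR = (10.760085 + 15.838513 − 66.029485·sin 15.77628°)/4.697028 = 1.840819
contact ratio ≈ 1.8408

1.8408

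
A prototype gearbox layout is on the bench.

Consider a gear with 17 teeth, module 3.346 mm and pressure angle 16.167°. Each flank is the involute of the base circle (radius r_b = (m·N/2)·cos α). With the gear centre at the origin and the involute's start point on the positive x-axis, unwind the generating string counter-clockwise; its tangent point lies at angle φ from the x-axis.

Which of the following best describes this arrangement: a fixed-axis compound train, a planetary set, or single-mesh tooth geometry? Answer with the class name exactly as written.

topology: single-mesh involute geometry — m = 3.346, N = 17
classification: single-mesh tooth geometry

single-mesh tooth geometry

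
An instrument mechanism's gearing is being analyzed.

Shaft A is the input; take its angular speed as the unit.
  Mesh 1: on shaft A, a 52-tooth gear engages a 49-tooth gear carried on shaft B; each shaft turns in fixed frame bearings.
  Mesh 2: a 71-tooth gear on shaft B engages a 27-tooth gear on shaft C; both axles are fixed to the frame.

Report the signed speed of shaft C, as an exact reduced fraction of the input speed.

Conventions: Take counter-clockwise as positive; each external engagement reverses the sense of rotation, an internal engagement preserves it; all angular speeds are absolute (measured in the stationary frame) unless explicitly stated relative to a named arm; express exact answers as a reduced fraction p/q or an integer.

3692/1323

2-mesh fixed-axis compound train (all bearings frame-fixed)
mesh 1 [52T→49T]: |ω|/ω_in = 1×52/49 = 52/49, sense flips to −
mesh 2 [71T→27T]: |ω|/ω_in = (52/49)×71/27 = 3692/1323, sense flips to +
signed output speed (× input speed) = 3692/1323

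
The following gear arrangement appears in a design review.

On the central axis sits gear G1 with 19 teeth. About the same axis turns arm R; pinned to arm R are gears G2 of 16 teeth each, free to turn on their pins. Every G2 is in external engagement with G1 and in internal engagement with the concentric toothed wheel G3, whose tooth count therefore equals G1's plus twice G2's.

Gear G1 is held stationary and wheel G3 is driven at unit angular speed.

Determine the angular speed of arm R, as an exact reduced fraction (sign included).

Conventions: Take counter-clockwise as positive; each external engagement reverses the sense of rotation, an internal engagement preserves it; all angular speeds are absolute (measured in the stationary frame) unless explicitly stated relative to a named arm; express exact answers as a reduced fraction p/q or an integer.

51/70

planetary set (19T centre, 16T on arm, 51T internal) — Willis relation
ring teeth: 19 + 2·16 = 51
19(ω_sun−ω_arm) = −51(ω_ring−ω_arm),  ω_sun = 0, ω_ring = 1
19(0−ω_arm) = −51(1−ω_arm)  ⇒  70·ω_arm = 51  ⇒  ω_arm = 51/70
exact speed ratio = 51/70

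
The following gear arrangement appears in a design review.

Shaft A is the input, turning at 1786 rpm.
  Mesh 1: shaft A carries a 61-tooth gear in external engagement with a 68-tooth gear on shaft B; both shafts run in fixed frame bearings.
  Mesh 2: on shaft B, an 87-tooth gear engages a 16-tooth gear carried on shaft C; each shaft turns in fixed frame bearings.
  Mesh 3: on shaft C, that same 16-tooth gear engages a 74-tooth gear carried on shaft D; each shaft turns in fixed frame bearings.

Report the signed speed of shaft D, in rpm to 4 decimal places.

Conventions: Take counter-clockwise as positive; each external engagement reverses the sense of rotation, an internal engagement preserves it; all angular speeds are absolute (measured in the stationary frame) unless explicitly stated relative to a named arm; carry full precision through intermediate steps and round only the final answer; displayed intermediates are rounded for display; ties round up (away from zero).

class = fixed-axis compound train [3 meshes; 3 ratios multiply, 3 sense flips]
mesh 1 [61T→68T]: ω = 1786.0000×61/68 = 1602.1471 rpm, sense flips to −
mesh 2 [87T→16T]: ω = 1602.1471×87/16 = 8711.6746 rpm, sense flips to +
mesh 3 [16T→74T]: ω = 8711.6746×16/74 = 1883.6053 rpm, sense flips to −
signed output speed = -1883.6053 rpm

-1883.6053 rpm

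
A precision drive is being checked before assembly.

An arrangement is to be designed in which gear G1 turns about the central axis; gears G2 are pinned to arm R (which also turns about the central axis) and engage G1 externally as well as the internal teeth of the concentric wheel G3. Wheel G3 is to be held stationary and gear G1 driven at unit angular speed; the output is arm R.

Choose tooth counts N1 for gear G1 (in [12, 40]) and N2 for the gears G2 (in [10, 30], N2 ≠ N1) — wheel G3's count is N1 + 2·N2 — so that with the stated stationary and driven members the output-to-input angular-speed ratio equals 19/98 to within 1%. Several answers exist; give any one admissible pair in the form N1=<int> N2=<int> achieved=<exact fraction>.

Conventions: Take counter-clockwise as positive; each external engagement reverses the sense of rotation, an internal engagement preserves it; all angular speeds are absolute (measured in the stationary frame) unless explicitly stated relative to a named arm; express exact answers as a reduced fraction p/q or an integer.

N1=19 N2=30 achieved=19/98

class = planetary set [ratio 19/98 wanted; Willis about the carrier]
Willis with ω_ring = 0: ω_arm/ω_sun = N1/(N1+N3); set equal to 19/98  ⇒  N3/N1 = 1/(19/98) − 1 = 79/19
N3 = N1 + 2·N2  ⇒  N2/N1 = (N3/N1 − 1)/2 = (79/19 − 1)/2 = 30/19
smallest multiple with N1 ≥ 12 and N2 ≥ 10: k = 1  ⇒  N1 = 1·19 = 19, N2 = 1·30 = 30 (N1 ≤ 40, N2 ≤ 30, N2 ≠ N1 ✓), N3 = 19 + 2·30 = 79
check: N1/(N1+N3) with N1 = 19, N3 = 79 gives 19/98; |achieved − target| = 0 ≤ 19/9800 ✓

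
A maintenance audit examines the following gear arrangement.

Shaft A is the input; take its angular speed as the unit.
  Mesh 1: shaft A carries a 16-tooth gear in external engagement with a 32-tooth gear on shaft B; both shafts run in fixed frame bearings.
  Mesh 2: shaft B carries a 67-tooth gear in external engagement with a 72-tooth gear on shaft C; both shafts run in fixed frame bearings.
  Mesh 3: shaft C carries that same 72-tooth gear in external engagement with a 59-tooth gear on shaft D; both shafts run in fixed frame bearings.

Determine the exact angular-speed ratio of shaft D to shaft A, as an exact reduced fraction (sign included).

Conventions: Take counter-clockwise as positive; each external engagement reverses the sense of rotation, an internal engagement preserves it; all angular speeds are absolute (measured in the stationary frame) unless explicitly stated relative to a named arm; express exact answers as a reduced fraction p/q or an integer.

class = fixed-axis compound train [3 meshes; 3 ratios multiply, 3 sense flips]
mesh 1 [16T→32T]: running ratio 1/2, sense −
mesh 2 [67T→72T]: running ratio 67/144, sense +
mesh 3 [72T→59T]: running ratio 67/118, sense −
ω_out/ω_in = -67/118

-67/118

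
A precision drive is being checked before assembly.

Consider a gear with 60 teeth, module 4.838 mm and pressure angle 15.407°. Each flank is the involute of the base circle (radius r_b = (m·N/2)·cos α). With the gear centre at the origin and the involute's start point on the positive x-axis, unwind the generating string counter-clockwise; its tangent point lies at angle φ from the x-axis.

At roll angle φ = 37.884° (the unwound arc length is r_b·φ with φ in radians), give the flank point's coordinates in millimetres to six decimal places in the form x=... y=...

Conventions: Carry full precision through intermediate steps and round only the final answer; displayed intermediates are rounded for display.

single-mesh involute tooth geometry (60T wheel at module 4.838)
pitch radius r_p = m·N/2 = 4.838·60/2 = 145.140000
base radius r_b = r_p·cos α = 145.140000·cos 15.407° = 139.924097
roll angle φ = 37.884° = 0.66120053 rad
x = r_b·(cos φ + φ·sin φ) = 167.247857
y = r_b·(sin φ − φ·cos φ) = 12.902205

x=167.247857 y=12.902205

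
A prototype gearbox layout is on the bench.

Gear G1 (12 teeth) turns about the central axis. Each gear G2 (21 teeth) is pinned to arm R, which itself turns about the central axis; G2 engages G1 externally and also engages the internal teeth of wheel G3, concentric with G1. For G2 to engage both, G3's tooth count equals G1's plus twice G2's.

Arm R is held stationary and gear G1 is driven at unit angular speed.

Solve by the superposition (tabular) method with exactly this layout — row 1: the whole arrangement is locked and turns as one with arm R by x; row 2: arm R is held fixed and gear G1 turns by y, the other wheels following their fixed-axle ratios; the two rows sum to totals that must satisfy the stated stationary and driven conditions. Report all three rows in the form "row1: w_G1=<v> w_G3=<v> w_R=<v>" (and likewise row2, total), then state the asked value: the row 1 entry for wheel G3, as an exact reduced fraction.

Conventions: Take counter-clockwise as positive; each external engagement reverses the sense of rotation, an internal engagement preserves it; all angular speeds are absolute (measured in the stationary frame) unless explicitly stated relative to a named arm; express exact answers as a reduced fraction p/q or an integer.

recognized (axles ride arm R): planetary set, 12/21/54 teeth
superposition row 1 [locked train]: every member turns x
row 2: sun turns y, ring = −(12/54)·y, arm 0
boundary: total ω_arm = x = 0 and total ω_sun = x + y = 1  ⇒  y = 1, x = 0
row 2 ring = −(12/54)·1 = -2/9
totals (row 1 + row 2): sun 0 + 1 = 1, ring 0 + (-2/9) = -2/9, arm 0 + 0 = 0
asked cell (row1, ring) = 0

row1: w_G1=0 w_G3=0 w_R=0
row2: w_G1=1 w_G3=-2/9 w_R=0
total: w_G1=1 w_G3=-2/9 w_R=0
asked value: 0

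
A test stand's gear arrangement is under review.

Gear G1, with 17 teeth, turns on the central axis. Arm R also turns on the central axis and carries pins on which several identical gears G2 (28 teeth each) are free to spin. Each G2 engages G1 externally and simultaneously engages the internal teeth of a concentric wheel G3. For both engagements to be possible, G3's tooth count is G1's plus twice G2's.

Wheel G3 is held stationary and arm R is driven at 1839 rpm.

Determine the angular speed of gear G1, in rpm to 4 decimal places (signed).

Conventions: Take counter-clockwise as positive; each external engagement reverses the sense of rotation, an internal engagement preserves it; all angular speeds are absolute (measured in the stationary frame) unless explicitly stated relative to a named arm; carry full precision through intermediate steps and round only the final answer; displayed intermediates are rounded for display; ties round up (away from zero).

+9735.8824 rpm

topology: planetary set — G1 17T / G2 28T / G3 73T, arm = carrier (Willis)
normalise by the input: solve with ω_arm = 1, then scale by 1839 rpm
ring teeth: 17 + 2·28 = 73
17(ω_sun−ω_arm) = −73(ω_ring−ω_arm),  ω_ring = 0, ω_arm = 1
ω_sun = 1 − (73/17)(0−1) = 90/17
scale: ω_sun = 90/17 × 1839 rpm = +9735.8824 rpm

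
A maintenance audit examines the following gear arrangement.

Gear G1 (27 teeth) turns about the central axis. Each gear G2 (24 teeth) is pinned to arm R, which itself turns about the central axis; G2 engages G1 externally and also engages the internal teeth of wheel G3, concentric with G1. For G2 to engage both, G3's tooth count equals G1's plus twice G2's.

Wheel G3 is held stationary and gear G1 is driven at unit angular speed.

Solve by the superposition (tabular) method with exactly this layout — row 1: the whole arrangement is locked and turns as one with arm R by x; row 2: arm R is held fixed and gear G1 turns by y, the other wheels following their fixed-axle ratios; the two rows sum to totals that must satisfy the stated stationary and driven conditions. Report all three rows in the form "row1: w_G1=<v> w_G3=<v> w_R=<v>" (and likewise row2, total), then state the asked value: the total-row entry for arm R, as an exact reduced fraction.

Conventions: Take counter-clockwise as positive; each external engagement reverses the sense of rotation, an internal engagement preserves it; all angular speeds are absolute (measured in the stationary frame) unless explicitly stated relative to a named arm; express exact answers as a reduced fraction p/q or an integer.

row1: w_G1=9/34 w_G3=9/34 w_R=9/34
row2: w_G1=25/34 w_G3=-9/34 w_R=0
total: w_G1=1 w_G3=0 w_R=9/34
asked value: 9/34

topology: planetary set — G1 27T / G2 24T / G3 75T, arm = carrier (Willis)
row 1 — lock + rotate with arm: ω_sun = ω_ring = ω_arm = x
superposition row 2 [arm held]: sun y, ring −(27/75)·y, arm 0
boundary: total ω_ring = x − (27/75)·y = 0 and total ω_sun = x + y = 1  ⇒  y = 25/34, x = 9/34
row 2 ring = −(27/75)·25/34 = -9/34
totals (row 1 + row 2): sun 9/34 + 25/34 = 1, ring 9/34 + (-9/34) = 0, arm 9/34 + 0 = 9/34
asked cell (total, arm) = 9/34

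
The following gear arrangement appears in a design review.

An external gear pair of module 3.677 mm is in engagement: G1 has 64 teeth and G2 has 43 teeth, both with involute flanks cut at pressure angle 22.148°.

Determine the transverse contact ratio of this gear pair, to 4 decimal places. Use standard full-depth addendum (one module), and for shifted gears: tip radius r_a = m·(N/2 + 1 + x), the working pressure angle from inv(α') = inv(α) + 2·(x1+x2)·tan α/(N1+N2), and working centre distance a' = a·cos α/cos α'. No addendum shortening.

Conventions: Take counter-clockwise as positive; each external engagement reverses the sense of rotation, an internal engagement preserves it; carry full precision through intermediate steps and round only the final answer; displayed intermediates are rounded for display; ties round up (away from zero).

topology: single-mesh involute geometry — m = 3.677, 64T/43T pair
base radii: r_b1 = 108.981941, r_b2 = 73.222241
tip radii: r_a1 = 121.341000, r_a2 = 82.732500
no profile shift: α' = α, a' = a
action lengths: √(r_a1²−r_b1²) = 53.353303, √(r_a2²−r_b2²) = 38.511945
base pitch p_b = π·m·cos α = 10.699277
CR = (53.353303 + 38.511945 − 196.719500·sin 22.14800°)/10.699277 = 1.654498
contact ratio ≈ 1.6545

1.6545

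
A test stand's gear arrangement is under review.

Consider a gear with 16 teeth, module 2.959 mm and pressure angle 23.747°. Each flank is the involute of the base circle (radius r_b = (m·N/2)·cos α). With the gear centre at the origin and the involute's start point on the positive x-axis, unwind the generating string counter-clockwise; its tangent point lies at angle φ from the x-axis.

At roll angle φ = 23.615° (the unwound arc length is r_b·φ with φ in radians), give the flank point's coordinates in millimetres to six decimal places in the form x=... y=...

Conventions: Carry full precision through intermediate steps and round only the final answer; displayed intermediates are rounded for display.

topology: single-mesh involute geometry — m = 2.959, N = 16
pitch radius r_p = m·N/2 = 2.959·16/2 = 23.672000
base radius r_b = r_p·cos α = 23.672000·cos 23.747° = 21.667752
roll angle φ = 23.615° = 0.41215950 rad
x = r_b·(cos φ + φ·sin φ) = 23.430737
y = r_b·(sin φ − φ·cos φ) = 0.497156

x=23.430737 y=0.497156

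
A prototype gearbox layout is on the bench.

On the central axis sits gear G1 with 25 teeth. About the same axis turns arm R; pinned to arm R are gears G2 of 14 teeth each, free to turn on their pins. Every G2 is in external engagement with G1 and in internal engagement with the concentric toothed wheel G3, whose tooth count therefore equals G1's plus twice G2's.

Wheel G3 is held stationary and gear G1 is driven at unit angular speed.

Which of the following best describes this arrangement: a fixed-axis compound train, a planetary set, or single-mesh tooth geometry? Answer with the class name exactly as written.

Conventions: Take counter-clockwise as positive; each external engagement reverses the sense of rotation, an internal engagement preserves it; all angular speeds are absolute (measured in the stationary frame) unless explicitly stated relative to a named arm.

recognized (axles ride arm R): planetary set, 25/14/53 teeth
classification: planetary set

planetary set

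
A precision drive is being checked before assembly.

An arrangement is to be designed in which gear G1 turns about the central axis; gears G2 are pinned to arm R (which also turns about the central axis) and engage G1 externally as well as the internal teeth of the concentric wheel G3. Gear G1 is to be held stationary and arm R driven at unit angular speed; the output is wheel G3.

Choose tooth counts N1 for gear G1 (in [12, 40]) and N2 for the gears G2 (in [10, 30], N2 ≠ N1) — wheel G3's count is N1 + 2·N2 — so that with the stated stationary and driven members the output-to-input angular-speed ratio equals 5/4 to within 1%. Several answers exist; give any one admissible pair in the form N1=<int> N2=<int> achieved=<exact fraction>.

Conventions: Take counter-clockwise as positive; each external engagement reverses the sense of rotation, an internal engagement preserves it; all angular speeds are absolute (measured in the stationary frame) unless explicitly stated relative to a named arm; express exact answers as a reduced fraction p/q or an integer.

planetary set to be sized for 5/4 (Willis relation)
Willis with ω_sun = 0: ω_ring/ω_arm = (N1+N3)/N3; set equal to 5/4  ⇒  N3/N1 = 1/(5/4 − 1) = 4
N3 = N1 + 2·N2  ⇒  N2/N1 = (N3/N1 − 1)/2 = (4 − 1)/2 = 3/2
smallest multiple with N1 ≥ 12 and N2 ≥ 10: k = 6  ⇒  N1 = 6·2 = 12, N2 = 6·3 = 18 (N1 ≤ 40, N2 ≤ 30, N2 ≠ N1 ✓), N3 = 12 + 2·18 = 48
check: (N1+N3)/N3 with N1 = 12, N3 = 48 gives 5/4; |achieved − target| = 0 ≤ 1/80 ✓

N1=12 N2=18 achieved=5/4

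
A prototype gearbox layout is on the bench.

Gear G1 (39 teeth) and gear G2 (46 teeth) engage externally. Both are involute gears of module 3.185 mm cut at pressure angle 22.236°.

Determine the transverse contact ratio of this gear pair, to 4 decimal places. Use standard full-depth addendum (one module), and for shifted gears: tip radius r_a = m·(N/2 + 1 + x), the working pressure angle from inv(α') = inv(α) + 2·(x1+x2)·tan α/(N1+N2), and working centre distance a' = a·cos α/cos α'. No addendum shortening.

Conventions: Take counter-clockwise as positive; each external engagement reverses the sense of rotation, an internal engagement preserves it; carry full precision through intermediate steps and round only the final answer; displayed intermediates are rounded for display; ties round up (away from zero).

1.6215

class = single-mesh tooth geometry [involute pair 39T × 46T, m = 3.185]
base radii: r_b1 = 57.488751, r_b2 = 67.807245
tip radii: r_a1 = 65.292500, r_a2 = 76.440000
no profile shift: α' = α, a' = a
action lengths: √(r_a1²−r_b1²) = 30.954063, √(r_a2²−r_b2²) = 35.288115
base pitch p_b = π·m·cos α = 9.261858
CR = (30.954063 + 35.288115 − 135.362500·sin 22.23600°)/9.261858 = 1.621485
contact ratio ≈ 1.6215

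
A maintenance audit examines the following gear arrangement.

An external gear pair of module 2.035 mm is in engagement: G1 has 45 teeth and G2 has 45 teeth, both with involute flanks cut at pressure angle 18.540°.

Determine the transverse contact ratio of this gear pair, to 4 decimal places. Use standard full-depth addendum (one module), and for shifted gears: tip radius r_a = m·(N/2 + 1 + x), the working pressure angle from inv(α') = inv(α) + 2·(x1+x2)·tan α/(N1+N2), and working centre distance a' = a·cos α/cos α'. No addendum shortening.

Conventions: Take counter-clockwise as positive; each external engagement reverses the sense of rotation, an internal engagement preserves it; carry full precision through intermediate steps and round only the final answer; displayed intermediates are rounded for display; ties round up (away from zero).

recognized (one external pair, fixed centres): single-mesh tooth geometry, m = 2.035, N1 = 45, N2 = 45
base radii: r_b1 = 43.411216, r_b2 = 43.411216
tip radii: r_a1 = 47.822500, r_a2 = 47.822500
no profile shift: α' = α, a' = a
action lengths: √(r_a1²−r_b1²) = 20.061352, √(r_a2²−r_b2²) = 20.061352
base pitch p_b = π·m·cos α = 6.061349
CR = (20.061352 + 20.061352 − 91.575000·sin 18.54000°)/6.061349 = 1.815587
contact ratio ≈ 1.8156

1.8156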